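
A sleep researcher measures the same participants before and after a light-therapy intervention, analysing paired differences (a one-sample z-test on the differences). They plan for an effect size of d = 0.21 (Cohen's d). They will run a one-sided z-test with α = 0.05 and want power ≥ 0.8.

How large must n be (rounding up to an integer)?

n = 141

Set Φ(δ − 1.645) = 0.8; then δ − 1.645 = Φ⁻¹(0.8) = 0.842, giving δ = 2.486.
δ = d·√n ⇒ n = (δ/d)² = (2.486 / 0.21)² = 140.19.
Rounding up, n = 141.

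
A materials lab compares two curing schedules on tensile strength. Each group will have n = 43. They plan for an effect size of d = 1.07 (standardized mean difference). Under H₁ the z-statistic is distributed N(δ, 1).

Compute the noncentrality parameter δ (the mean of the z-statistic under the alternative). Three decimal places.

δ = d·√(n/2) = 1.07 × √(43/2) = 4.9614

δ ≈ 4.961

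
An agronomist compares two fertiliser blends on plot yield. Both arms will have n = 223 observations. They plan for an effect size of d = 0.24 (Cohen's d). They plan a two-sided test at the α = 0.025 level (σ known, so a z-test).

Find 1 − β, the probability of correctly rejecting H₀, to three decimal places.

Power ≈ 0.615

Noncentrality parameter: δ = d·√(n/2) = 0.24 × √(223/2) = 2.5342
Two-sided α = 0.025 → critical value z_{0.0125} = 2.241.
Power = Φ(δ − 2.241) + Φ(−δ − 2.241) = Φ(0.293) + Φ(-4.776) = 0.6152 + 0.0000 = 0.6152.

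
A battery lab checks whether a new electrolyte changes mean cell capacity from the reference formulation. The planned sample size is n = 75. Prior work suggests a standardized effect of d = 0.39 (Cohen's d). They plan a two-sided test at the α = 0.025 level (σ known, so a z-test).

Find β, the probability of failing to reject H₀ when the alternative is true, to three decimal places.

Noncentrality parameter: δ = d·√n = 0.39 × √75 = 3.3775
Two-sided α = 0.025 → critical value z_{0.0125} = 2.241.
Power = Φ(δ − 2.241) + Φ(−δ − 2.241) = Φ(1.136) + Φ(-5.619) = 0.8720 + 0.0000 = 0.8720.
Type II error: β = 1 − power = 1 − 0.8720 = 0.1280.

β ≈ 0.128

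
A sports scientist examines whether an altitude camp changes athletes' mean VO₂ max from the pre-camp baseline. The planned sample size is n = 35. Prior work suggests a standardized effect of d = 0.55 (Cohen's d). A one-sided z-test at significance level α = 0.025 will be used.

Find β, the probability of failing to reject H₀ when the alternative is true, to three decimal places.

β ≈ 0.098

Noncentrality parameter: λ = d·√n = 0.55 × √35 = 3.2538
One-sided α = 0.025 → critical value z_{0.025} = 1.960.
Power = P(Z > 1.960 − λ) = Φ(1.294) = 0.9021.
Type II error: β = 1 − power = 1 − 0.9021 = 0.0979.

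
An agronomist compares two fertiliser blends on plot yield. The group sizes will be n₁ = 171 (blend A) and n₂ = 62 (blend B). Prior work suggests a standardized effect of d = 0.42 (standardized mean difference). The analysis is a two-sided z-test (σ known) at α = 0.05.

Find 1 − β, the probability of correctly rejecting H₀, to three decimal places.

Noncentrality parameter: δ = d / √(1/n₁ + 1/n₂) = 0.42 / √(1/171 + 1/62) = 2.8331
Two-sided α = 0.05 → critical value z_{0.025} = 1.960.
Power = Φ(δ − 1.960) + Φ(−δ − 1.960) = Φ(0.873) + Φ(-4.793) = 0.8087 + 0.0000 = 0.8087.

Power ≈ 0.809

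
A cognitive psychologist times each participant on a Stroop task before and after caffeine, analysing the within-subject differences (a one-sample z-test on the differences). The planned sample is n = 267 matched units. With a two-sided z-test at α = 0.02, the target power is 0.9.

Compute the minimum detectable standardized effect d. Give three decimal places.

Need Φ(δ − 2.326) = 0.9, so δ = 2.326 + 1.282 = 3.608.
(The second rejection-region term Φ(−δ − z_{α/2}) is negligible and dropped.)
δ = d·√n ⇒ d = δ/√n = 3.608/√267 = 0.2208.

d ≈ 0.221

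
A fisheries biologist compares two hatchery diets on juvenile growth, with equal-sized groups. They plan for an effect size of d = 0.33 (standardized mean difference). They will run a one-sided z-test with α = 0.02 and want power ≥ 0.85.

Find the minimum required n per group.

Set Φ(δ − 2.054) = 0.85; then δ − 2.054 = Φ⁻¹(0.85) = 1.036, giving δ = 3.090.
δ = d·√(n/2) ⇒ n = 2(δ/d)² = 2 × (3.090 / 0.33)² = 175.38.
Round up to the next whole unit.

n = 176 per group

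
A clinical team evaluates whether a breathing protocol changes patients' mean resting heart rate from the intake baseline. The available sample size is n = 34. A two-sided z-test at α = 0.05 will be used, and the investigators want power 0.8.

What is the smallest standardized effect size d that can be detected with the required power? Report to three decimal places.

d ≈ 0.480

Need Φ(δ − 1.960) = 0.8, so δ = 1.960 + 0.842 = 2.802.
(Lower-tail contribution to power is negligible for δ > 0.)
δ = d·√n ⇒ d = δ/√n = 2.802/√34 = 0.4805.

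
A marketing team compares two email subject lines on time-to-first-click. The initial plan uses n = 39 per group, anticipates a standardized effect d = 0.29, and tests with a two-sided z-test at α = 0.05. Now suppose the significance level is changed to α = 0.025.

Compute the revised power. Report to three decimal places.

Power ≈ 0.169

δ = d·√(n/2) = 0.29 × √(39/2) = 1.2806 (unchanged). New critical value: z_{0.0125} = 2.241.
Revised power = Φ(δ − 2.241) + Φ(−δ − 2.241) = Φ(-0.961) + Φ(-3.522) = 0.1683 + 0.0002 = 0.1685.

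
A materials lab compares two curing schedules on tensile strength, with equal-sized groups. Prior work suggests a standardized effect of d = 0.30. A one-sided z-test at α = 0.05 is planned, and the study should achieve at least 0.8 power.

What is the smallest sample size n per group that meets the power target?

Set Φ(δ − 1.645) = 0.8; then δ − 1.645 = Φ⁻¹(0.8) = 0.842, giving δ = 2.486.
δ = d·√(n/2) ⇒ n = 2(δ/d)² = 2 × (2.486 / 0.30)² = 137.39.
Rounding up, n = 138 per group.

n = 138 per group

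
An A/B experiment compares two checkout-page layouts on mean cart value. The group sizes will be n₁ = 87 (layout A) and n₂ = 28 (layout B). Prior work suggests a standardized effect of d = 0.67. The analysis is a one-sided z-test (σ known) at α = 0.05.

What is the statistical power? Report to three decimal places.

Noncentrality parameter: δ = d / √(1/n₁ + 1/n₂) = 0.67 / √(1/87 + 1/28) = 3.0836
Critical value for a one-sided test at α = 0.05: z_α = 1.645.
Power = P(Z > 1.645 − δ) = Φ(1.439) = 0.9249.

Power ≈ 0.925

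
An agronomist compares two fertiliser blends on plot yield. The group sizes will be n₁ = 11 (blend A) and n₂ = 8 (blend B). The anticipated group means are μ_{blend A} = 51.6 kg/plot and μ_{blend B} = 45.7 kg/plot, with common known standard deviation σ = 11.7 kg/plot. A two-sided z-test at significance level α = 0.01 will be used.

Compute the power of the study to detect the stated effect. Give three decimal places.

Power ≈ 0.068

Standardized effect: d = |μ_{blend A} − μ_{blend B}| / σ = |51.6 − 45.7| / 11.7 = 0.5043
Noncentrality parameter: δ = d / √(1/n₁ + 1/n₂) = 0.5043 / √(1/11 + 1/8) = 1.0853
Two-sided α = 0.01 → critical value z_{0.005} = 2.576.
Power = Φ(δ − 2.576) + Φ(−δ − 2.576) = Φ(-1.491) + Φ(-3.661) = 0.0680 + 0.0001 = 0.0682.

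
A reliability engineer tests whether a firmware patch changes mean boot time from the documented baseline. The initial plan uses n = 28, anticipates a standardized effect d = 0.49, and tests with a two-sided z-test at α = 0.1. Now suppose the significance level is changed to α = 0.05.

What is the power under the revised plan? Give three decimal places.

δ = d·√n = 0.49 × √28 = 2.5928 (unchanged). New critical value: z_{0.025} = 1.960.
Revised power = Φ(δ − 1.960) + Φ(−δ − 1.960) = Φ(0.633) + Φ(-4.553) = 0.7366 + 0.0000 = 0.7366.

Power ≈ 0.737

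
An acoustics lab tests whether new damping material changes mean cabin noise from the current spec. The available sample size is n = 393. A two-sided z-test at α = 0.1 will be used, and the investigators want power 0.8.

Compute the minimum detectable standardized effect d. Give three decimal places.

d ≈ 0.125

Need Φ(δ − 1.645) = 0.8, so δ = 1.645 + 0.842 = 2.486.
(The second rejection-region term Φ(−δ − z_{α/2}) is negligible and dropped.)
δ = d·√n ⇒ d = δ/√n = 2.486/√393 = 0.1254.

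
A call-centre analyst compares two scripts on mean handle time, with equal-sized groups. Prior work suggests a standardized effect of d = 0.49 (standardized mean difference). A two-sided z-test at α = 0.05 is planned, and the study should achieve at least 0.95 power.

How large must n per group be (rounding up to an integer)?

For power 0.95 need Φ(δ − z_{0.025}) = 0.95, so δ = z_{0.025} + z_{0.05} = 1.960 + 1.645 = 3.605.
(The Φ(−δ − z_{α/2}) term is vanishingly small for δ > 0 and is dropped in the standard sample-size formula.)
δ = d·√(n/2) ⇒ n = 2(δ/d)² = 2 × (3.605 / 0.49)² = 108.24.
Round up to the next whole unit.

n = 109 per group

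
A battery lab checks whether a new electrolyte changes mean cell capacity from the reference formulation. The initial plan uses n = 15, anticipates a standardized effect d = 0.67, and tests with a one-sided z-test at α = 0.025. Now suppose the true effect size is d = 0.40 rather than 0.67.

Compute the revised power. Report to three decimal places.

Power ≈ 0.341

With d = 0.40: δ = d·√n = 0.40 × √15 = 1.5492. Critical value z_{0.025} = 1.960.
Revised power = P(Z > 1.960 − δ) = Φ(-0.411) = 0.3406.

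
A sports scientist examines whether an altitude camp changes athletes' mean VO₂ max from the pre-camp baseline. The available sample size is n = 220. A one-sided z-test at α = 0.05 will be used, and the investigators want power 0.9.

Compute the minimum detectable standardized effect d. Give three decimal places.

Need Φ(δ − 1.645) = 0.9, so δ = 1.645 + 1.282 = 2.926.
δ = d·√n ⇒ d = δ/√n = 2.926/√220 = 0.1973.

d ≈ 0.197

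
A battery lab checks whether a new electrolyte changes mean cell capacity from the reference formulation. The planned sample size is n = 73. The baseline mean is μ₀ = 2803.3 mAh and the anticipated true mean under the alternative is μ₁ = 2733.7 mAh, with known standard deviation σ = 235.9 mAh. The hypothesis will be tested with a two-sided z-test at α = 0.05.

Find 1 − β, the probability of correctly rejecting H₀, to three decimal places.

Standardized effect: d = |μ₁ − μ₀| / σ = |2733.7 − 2803.3| / 235.9 = 0.2950
Noncentrality parameter: δ = d·√n = 0.2950 × √73 = 2.5208
Critical value for a two-sided test at α = 0.05: z_{α/2} = 1.960.
Power = Φ(δ − 1.960) + Φ(−δ − 1.960) = Φ(0.561) + Φ(-4.481) = 0.7126 + 0.0000 = 0.7126.

Power ≈ 0.713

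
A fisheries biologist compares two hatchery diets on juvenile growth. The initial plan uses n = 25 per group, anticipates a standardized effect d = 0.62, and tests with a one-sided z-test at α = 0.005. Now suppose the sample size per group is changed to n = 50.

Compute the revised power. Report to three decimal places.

With n = 50 per group: δ = d·√(n/2) = 0.62 × √(50/2) = 3.1000. Critical value z_{0.005} = 2.576.
Revised power = P(Z > 2.576 − δ) = Φ(0.524) = 0.6999.

Power ≈ 0.700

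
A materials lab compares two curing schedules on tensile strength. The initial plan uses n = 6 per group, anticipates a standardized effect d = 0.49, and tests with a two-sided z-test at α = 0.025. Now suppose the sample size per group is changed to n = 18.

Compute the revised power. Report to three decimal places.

With n = 18 per group: δ = d·√(n/2) = 0.49 × √(18/2) = 1.4700. Critical value z_{0.0125} = 2.241.
Revised power = Φ(δ − 2.241) + Φ(−δ − 2.241) = Φ(-0.771) + Φ(-3.711) = 0.2202 + 0.0001 = 0.2203.

Power ≈ 0.220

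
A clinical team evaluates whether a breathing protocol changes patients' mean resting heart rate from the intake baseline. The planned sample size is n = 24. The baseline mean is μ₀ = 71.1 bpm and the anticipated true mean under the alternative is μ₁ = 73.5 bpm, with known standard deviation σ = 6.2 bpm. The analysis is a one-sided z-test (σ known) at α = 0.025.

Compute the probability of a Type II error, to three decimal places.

β ≈ 0.525

Standardized effect: d = |μ₁ − μ₀| / σ = |73.5 − 71.1| / 6.2 = 0.3871
Noncentrality parameter: λ = d·√n = 0.3871 × √24 = 1.8964
One-sided α = 0.025 → critical value z_{0.025} = 1.960.
Power = Φ(λ − 1.960) = Φ(-0.064) = 0.4747.
Type II error: β = 1 − power = 1 − 0.4747 = 0.5253.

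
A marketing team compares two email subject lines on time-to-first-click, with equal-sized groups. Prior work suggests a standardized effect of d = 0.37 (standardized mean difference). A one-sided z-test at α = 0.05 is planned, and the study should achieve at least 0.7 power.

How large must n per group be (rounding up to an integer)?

n = 69 per group

Set Φ(δ − 1.645) = 0.7; then δ − 1.645 = Φ⁻¹(0.7) = 0.524, giving δ = 2.169.
δ = d·√(n/2) ⇒ n = 2(δ/d)² = 2 × (2.169 / 0.37)² = 68.75.
Round up to the next whole unit.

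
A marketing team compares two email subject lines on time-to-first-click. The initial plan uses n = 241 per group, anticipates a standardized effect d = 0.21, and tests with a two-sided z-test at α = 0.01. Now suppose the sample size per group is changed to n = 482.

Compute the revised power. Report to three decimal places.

Power ≈ 0.753

With n = 482 per group: δ = d·√(n/2) = 0.21 × √(482/2) = 3.2601. Critical value z_{0.005} = 2.576.
Revised power = Φ(δ − 2.576) + Φ(−δ − 2.576) = Φ(0.684) + Φ(-5.836) = 0.7531 + 0.0000 = 0.7531.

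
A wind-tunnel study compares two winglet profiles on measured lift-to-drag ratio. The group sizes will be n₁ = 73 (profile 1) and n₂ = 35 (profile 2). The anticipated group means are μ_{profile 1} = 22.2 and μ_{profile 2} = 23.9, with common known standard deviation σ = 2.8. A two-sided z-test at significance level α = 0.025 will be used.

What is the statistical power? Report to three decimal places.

Power ≈ 0.762

Standardized effect: d = |μ_{profile 1} − μ_{profile 2}| / σ = |22.2 − 23.9| / 2.8 = 0.6071
Noncentrality parameter: δ = d / √(1/n₁ + 1/n₂) = 0.6071 / √(1/73 + 1/35) = 2.9531
Two-sided α = 0.025 → critical value z_{0.0125} = 2.241.
Power = Φ(δ − 2.241) + Φ(−δ − 2.241) = Φ(0.712) + Φ(-5.194) = 0.7617 + 0.0000 = 0.7617.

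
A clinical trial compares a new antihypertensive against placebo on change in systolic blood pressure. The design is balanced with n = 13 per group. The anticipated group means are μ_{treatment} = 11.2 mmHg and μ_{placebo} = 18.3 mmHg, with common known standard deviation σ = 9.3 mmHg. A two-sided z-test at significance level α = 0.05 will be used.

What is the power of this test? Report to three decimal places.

Power ≈ 0.495

Standardized effect: d = |μ_{treatment} − μ_{placebo}| / σ = |11.2 − 18.3| / 9.3 = 0.7634
Noncentrality parameter: δ = d·√(n/2) = 0.7634 × √(13/2) = 1.9464
Critical value for a two-sided test at α = 0.05: z_{α/2} = 1.960.
Power = Φ(δ − 1.960) + Φ(−δ − 1.960) = Φ(-0.014) + Φ(-3.906) = 0.4946 + 0.0000 = 0.4946.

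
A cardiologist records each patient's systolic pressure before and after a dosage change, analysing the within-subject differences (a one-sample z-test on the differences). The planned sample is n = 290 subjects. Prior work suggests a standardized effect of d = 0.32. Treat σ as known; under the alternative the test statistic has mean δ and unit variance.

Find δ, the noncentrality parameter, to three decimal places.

δ = d·√n = 0.32 × √290 = 5.4494

δ ≈ 5.449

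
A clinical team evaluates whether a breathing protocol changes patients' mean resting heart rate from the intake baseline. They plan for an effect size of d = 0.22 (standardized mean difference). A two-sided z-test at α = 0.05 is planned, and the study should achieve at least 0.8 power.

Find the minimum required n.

Set Φ(δ − 1.960) = 0.8; then δ − 1.960 = Φ⁻¹(0.8) = 0.842, giving δ = 2.802.
(For δ > 0 the lower-tail rejection region contributes negligibly to power, so the one-term inversion is standard.)
δ = d·√n ⇒ n = (δ/d)² = (2.802 / 0.22)² = 162.17.
Round up to the next whole unit.

n = 163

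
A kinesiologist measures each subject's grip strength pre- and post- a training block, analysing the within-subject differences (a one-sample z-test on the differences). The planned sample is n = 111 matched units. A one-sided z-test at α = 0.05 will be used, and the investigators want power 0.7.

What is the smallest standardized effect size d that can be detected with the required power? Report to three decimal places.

Need Φ(δ − 1.645) = 0.7, so δ = 1.645 + 0.524 = 2.169.
δ = d·√n ⇒ d = δ/√n = 2.169/√111 = 0.2059.

d ≈ 0.206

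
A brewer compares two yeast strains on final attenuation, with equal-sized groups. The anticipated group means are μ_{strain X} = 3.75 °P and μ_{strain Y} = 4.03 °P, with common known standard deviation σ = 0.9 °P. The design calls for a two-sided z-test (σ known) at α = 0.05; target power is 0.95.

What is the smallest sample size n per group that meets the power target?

n = 269 per group

Standardized effect: d = |μ_{strain X} − μ_{strain Y}| / σ = |3.75 − 4.03| / 0.9 = 0.3111
For power 0.95 need Φ(δ − z_{0.025}) = 0.95, so δ = z_{0.025} + z_{0.05} = 1.960 + 1.645 = 3.605.
(For δ > 0 the lower-tail rejection region contributes negligibly to power, so the one-term inversion is standard.)
δ = d·√(n/2) ⇒ n = 2(δ/d)² = 2 × (3.605 / 0.3111)² = 268.51.
Rounding up, n = 269 per group.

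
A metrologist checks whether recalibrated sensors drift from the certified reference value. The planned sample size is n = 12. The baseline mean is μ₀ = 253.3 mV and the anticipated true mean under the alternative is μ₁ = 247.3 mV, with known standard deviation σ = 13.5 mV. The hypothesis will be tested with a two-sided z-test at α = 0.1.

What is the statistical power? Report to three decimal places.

Standardized effect: d = |μ₁ − μ₀| / σ = |247.3 − 253.3| / 13.5 = 0.4444
Noncentrality parameter: δ = d·√n = 0.4444 × √12 = 1.5396
Two-sided α = 0.1 → critical value z_{0.05} = 1.645.
Power = Φ(δ − 1.645) + Φ(−δ − 1.645) = Φ(-0.105) + Φ(-3.184) = 0.4581 + 0.0007 = 0.4588.

Power ≈ 0.459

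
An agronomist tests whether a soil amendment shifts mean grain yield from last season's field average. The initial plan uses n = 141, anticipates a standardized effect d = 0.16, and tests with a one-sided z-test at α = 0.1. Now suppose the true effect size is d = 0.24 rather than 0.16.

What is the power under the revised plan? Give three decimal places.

With d = 0.24: δ = d·√n = 0.24 × √141 = 2.8498. Critical value z_{0.1} = 1.282.
Revised power = P(Z > 1.282 − δ) = Φ(1.568) = 0.9416.

Power ≈ 0.942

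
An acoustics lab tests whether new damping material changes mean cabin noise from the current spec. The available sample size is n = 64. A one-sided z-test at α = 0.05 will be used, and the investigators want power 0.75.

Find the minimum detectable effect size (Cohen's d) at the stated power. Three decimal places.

Need Φ(δ − 1.645) = 0.75, so δ = 1.645 + 0.674 = 2.319.
δ = d·√n ⇒ d = δ/√n = 2.319/√64 = 0.2899.

d ≈ 0.290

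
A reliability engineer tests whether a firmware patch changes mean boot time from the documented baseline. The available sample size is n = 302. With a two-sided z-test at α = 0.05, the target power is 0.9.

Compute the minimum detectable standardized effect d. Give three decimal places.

Need Φ(δ − 1.960) = 0.9, so δ = 1.960 + 1.282 = 3.242.
(The second rejection-region term Φ(−δ − z_{α/2}) is negligible and dropped.)
δ = d·√n ⇒ d = δ/√n = 3.242/√302 = 0.1865.

d ≈ 0.187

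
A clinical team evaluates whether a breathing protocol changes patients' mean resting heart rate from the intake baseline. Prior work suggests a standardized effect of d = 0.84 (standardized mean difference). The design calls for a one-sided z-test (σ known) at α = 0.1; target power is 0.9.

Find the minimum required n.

For power 0.9 need Φ(δ − z_{0.1}) = 0.9, so δ = z_{0.1} + z_{0.10} = 1.282 + 1.282 = 2.563.
δ = d·√n ⇒ n = (δ/d)² = (2.563 / 0.84)² = 9.31.
Rounding up, n = 10.

n = 10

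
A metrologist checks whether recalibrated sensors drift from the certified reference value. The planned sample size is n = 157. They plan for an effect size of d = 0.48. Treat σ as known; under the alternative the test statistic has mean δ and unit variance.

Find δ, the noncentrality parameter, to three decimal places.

δ ≈ 6.014

δ = d·√n = 0.48 × √157 = 6.0144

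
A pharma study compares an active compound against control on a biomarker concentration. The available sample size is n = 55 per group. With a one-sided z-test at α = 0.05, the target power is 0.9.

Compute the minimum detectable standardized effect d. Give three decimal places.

Required noncentrality: δ = z_{0.05} + z_{0.10} = 1.645 + 1.282 = 2.926.
δ = d·√(n/2) ⇒ d = δ/√(n/2) = 2.926/√(55/2) = 0.5580.

d ≈ 0.558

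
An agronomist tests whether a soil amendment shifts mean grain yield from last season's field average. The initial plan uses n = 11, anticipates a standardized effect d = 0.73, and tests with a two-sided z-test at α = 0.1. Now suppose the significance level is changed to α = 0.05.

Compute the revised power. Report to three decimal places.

δ = d·√n = 0.73 × √11 = 2.4211 (unchanged). New critical value: z_{0.025} = 1.960.
Revised power = Φ(δ − 1.960) + Φ(−δ − 1.960) = Φ(0.461) + Φ(-4.381) = 0.6777 + 0.0000 = 0.6777.

Power ≈ 0.678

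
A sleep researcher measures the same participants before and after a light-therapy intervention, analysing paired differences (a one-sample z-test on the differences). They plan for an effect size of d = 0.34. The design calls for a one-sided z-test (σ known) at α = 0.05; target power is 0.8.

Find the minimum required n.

For power 0.8 need Φ(δ − z_{0.05}) = 0.8, so δ = z_{0.05} + z_{0.20} = 1.645 + 0.842 = 2.486.
δ = d·√n ⇒ n = (δ/d)² = (2.486 / 0.34)² = 53.48.
Round up to the next whole unit.

n = 54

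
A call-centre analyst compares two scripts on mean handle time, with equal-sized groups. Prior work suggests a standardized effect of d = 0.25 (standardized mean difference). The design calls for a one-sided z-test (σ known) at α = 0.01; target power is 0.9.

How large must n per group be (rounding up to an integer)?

n = 417 per group

Set Φ(δ − 2.326) = 0.9; then δ − 2.326 = Φ⁻¹(0.9) = 1.282, giving δ = 3.608.
δ = d·√(n/2) ⇒ n = 2(δ/d)² = 2 × (3.608 / 0.25)² = 416.54.
Rounding up, n = 417 per group.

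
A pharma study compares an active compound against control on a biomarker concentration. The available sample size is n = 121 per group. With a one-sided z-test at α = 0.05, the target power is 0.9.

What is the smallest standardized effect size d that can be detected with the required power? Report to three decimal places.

Need Φ(δ − 1.645) = 0.9, so δ = 1.645 + 1.282 = 2.926.
δ = d·√(n/2) ⇒ d = δ/√(n/2) = 2.926/√(121/2) = 0.3762.

d ≈ 0.376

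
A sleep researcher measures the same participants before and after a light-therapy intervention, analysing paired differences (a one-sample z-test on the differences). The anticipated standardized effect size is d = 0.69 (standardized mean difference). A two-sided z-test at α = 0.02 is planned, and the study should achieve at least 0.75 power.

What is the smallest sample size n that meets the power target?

Set Φ(δ − 2.326) = 0.75; then δ − 2.326 = Φ⁻¹(0.75) = 0.674, giving δ = 3.001.
(The Φ(−δ − z_{α/2}) term is vanishingly small for δ > 0 and is dropped in the standard sample-size formula.)
δ = d·√n ⇒ n = (δ/d)² = (3.001 / 0.69)² = 18.91.
Rounding up, n = 19.

n = 19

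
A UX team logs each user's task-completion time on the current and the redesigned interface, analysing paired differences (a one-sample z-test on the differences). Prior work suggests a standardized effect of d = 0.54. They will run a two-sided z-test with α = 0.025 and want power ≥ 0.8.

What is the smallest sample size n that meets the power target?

n = 33

Set Φ(δ − 2.241) = 0.8; then δ − 2.241 = Φ⁻¹(0.8) = 0.842, giving δ = 3.083.
(Ignoring the negligible lower-tail rejection probability gives the usual closed-form inversion.)
δ = d·√n ⇒ n = (δ/d)² = (3.083 / 0.54)² = 32.60.
Rounding up, n = 33.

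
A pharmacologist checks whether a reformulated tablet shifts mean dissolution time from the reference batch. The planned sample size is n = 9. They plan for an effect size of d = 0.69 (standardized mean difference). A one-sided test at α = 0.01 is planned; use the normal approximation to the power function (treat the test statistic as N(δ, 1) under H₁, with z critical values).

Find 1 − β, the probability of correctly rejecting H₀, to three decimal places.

Noncentrality parameter: δ = d·√n = 0.69 × √9 = 2.0700
Critical value for a one-sided test at α = 0.01: z_α = 2.326.
Power = P(Z > 2.326 − δ) = Φ(-0.256) = 0.3988.

Power ≈ 0.399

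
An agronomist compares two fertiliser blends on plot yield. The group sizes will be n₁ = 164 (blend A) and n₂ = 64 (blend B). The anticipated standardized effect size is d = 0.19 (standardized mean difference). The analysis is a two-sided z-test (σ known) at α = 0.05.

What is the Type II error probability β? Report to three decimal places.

Noncentrality parameter: δ = d / √(1/n₁ + 1/n₂) = 0.19 / √(1/164 + 1/64) = 1.2891
Critical value for a two-sided test at α = 0.05: z_{α/2} = 1.960.
Power = Φ(δ − 1.960) + Φ(−δ − 1.960) = Φ(-0.671) + Φ(-3.249) = 0.2512 + 0.0006 = 0.2517.
Type II error: β = 1 − power = 1 − 0.2517 = 0.7483.

β ≈ 0.748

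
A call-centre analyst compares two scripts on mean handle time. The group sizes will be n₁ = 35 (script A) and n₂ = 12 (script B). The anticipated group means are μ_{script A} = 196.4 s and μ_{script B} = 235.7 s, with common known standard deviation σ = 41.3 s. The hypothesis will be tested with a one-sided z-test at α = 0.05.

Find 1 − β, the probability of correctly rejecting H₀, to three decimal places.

Power ≈ 0.885

Standardized effect: d = |μ_{script A} − μ_{script B}| / σ = |196.4 − 235.7| / 41.3 = 0.9516
Noncentrality parameter: δ = d / √(1/n₁ + 1/n₂) = 0.9516 / √(1/35 + 1/12) = 2.8446
Critical value for a one-sided test at α = 0.05: z_α = 1.645.
Power = Φ(δ − 1.645) = Φ(1.200) = 0.8849.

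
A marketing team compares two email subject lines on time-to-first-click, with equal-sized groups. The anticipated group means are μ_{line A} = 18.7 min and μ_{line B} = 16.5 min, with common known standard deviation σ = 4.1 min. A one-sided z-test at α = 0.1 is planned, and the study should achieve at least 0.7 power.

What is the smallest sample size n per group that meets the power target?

Standardized effect: d = |μ_{line A} − μ_{line B}| / σ = |18.7 − 16.5| / 4.1 = 0.5366
For power 0.7 need Φ(δ − z_{0.1}) = 0.7, so δ = z_{0.1} + z_{0.30} = 1.282 + 0.524 = 1.806.
δ = d·√(n/2) ⇒ n = 2(δ/d)² = 2 × (1.806 / 0.5366)² = 22.66.
Rounding up, n = 23 per group.

n = 23 per group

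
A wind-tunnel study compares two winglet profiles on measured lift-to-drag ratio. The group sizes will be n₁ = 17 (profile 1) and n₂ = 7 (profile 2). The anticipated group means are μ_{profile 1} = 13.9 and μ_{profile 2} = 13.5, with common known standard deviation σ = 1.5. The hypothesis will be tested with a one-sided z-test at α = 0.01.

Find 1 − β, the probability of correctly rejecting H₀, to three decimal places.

Standardized effect: d = |μ_{profile 1} − μ_{profile 2}| / σ = |13.9 − 13.5| / 1.5 = 0.2667
Noncentrality parameter: δ = d / √(1/n₁ + 1/n₂) = 0.2667 / √(1/17 + 1/7) = 0.5938
Critical value for a one-sided test at α = 0.01: z_α = 2.326.
Power = Φ(δ − 2.326) = Φ(-1.733) = 0.0416.

Power ≈ 0.042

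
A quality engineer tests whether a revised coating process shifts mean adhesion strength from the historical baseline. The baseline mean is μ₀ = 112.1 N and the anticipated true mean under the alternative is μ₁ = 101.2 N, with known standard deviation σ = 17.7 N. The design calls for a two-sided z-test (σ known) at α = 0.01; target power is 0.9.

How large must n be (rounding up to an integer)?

n = 40

Standardized effect: d = |μ₁ − μ₀| / σ = |101.2 − 112.1| / 17.7 = 0.6158
Set Φ(δ − 2.576) = 0.9; then δ − 2.576 = Φ⁻¹(0.9) = 1.282, giving δ = 3.857.
(The Φ(−δ − z_{α/2}) term is vanishingly small for δ > 0 and is dropped in the standard sample-size formula.)
δ = d·√n ⇒ n = (δ/d)² = (3.857 / 0.6158)² = 39.24.
Round up to the next whole unit.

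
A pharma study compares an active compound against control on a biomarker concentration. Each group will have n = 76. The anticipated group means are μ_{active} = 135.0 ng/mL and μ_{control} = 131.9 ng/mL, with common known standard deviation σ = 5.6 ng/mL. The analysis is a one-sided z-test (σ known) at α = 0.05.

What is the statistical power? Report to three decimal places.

Standardized effect: d = |μ_{active} − μ_{control}| / σ = |135.0 − 131.9| / 5.6 = 0.5536
Noncentrality parameter: δ = d·√(n/2) = 0.5536 × √(76/2) = 3.4124
One-sided α = 0.05 → critical value z_{0.05} = 1.645.
Power = Φ(δ − 1.645) = Φ(1.768) = 0.9614.

Power ≈ 0.961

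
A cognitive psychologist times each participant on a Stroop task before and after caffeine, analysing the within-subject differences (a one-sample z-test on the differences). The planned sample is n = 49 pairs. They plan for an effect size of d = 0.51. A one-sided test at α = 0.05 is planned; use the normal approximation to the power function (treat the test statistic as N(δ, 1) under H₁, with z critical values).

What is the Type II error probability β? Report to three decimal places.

β ≈ 0.027

Noncentrality parameter: δ = d·√n = 0.51 × √49 = 3.5700
Critical value for a one-sided test at α = 0.05: z_α = 1.645.
Power = Φ(δ − 1.645) = Φ(1.925) = 0.9729.
Type II error: β = 1 − power = 1 − 0.9729 = 0.0271.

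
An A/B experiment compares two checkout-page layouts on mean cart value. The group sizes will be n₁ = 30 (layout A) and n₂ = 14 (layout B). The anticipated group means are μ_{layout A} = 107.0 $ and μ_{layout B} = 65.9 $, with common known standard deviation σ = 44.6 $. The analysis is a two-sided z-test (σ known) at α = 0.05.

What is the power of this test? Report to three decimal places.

Power ≈ 0.813

Standardized effect: d = |μ_{layout A} − μ_{layout B}| / σ = |107.0 − 65.9| / 44.6 = 0.9215
Noncentrality parameter: λ = d / √(1/n₁ + 1/n₂) = 0.9215 / √(1/30 + 1/14) = 2.8471
Critical value for a two-sided test at α = 0.05: z_{α/2} = 1.960.
Power = Φ(λ − 1.960) + Φ(−λ − 1.960) = Φ(0.887) + Φ(-4.807) = 0.8125 + 0.0000 = 0.8125.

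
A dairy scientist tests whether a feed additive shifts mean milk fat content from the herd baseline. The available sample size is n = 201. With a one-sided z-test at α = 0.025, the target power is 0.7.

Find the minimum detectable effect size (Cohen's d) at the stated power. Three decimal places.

d ≈ 0.175

Required noncentrality: δ = z_{0.025} + z_{0.30} = 1.960 + 0.524 = 2.484.
δ = d·√n ⇒ d = δ/√n = 2.484/√201 = 0.1752.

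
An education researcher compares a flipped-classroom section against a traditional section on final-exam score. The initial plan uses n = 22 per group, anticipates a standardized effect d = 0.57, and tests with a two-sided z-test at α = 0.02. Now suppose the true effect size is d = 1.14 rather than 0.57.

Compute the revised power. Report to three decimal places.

Power ≈ 0.927

With d = 1.14: δ = d·√(n/2) = 1.14 × √(22/2) = 3.7810. Critical value z_{0.01} = 2.326.
Revised power = Φ(δ − 2.326) + Φ(−δ − 2.326) = Φ(1.455) + Φ(-6.107) = 0.9271 + 0.0000 = 0.9271.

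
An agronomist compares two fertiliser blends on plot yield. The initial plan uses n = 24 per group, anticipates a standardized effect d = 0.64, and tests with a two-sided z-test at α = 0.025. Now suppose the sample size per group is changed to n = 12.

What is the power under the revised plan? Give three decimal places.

Power ≈ 0.250

With n = 12 per group: δ = d·√(n/2) = 0.64 × √(12/2) = 1.5677. Critical value z_{0.0125} = 2.241.
Revised power = Φ(δ − 2.241) + Φ(−δ − 2.241) = Φ(-0.674) + Φ(-3.809) = 0.2502 + 0.0001 = 0.2503.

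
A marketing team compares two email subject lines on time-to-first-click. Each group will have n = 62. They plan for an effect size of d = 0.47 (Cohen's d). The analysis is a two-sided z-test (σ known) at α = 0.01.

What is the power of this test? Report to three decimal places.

Noncentrality parameter: δ = d·√(n/2) = 0.47 × √(62/2) = 2.6168
Two-sided α = 0.01 → critical value z_{0.005} = 2.576.
Power = Φ(δ − 2.576) + Φ(−δ − 2.576) = Φ(0.041) + Φ(-5.193) = 0.5164 + 0.0000 = 0.5164.

Power ≈ 0.516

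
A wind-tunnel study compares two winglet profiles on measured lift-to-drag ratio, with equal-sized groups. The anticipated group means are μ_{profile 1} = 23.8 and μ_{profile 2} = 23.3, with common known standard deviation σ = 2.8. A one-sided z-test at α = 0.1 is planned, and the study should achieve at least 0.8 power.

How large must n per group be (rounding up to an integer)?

Standardized effect: d = |μ_{profile 1} − μ_{profile 2}| / σ = |23.8 − 23.3| / 2.8 = 0.1786
For power 0.8 need Φ(δ − z_{0.1}) = 0.8, so δ = z_{0.1} + z_{0.20} = 1.282 + 0.842 = 2.123.
δ = d·√(n/2) ⇒ n = 2(δ/d)² = 2 × (2.123 / 0.1786)² = 282.73.
Rounding up, n = 283 per group.

n = 283 per group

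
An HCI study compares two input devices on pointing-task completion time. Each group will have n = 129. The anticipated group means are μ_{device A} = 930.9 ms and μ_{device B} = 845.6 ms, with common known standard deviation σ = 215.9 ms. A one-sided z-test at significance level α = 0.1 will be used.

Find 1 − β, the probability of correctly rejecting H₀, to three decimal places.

Power ≈ 0.971

Standardized effect: d = |μ_{device A} − μ_{device B}| / σ = |930.9 − 845.6| / 215.9 = 0.3951
Noncentrality parameter: δ = d·√(n/2) = 0.3951 × √(129/2) = 3.1730
One-sided α = 0.1 → critical value z_{0.1} = 1.282.
Power = P(Z > 1.282 − δ) = Φ(1.891) = 0.9707.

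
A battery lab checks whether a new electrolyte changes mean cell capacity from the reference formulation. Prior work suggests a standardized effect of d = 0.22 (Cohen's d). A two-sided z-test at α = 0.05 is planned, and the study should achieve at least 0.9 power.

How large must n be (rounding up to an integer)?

Set Φ(δ − 1.960) = 0.9; then δ − 1.960 = Φ⁻¹(0.9) = 1.282, giving δ = 3.242.
(The Φ(−δ − z_{α/2}) term is vanishingly small for δ > 0 and is dropped in the standard sample-size formula.)
δ = d·√n ⇒ n = (δ/d)² = (3.242 / 0.22)² = 217.10.
Rounding up, n = 218.

n = 218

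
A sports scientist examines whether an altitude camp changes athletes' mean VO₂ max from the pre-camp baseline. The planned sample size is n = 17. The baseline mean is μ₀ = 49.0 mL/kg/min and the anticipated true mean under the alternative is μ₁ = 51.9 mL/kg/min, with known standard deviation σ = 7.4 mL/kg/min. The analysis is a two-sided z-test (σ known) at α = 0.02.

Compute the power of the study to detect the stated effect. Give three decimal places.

Standardized effect: d = |μ₁ − μ₀| / σ = |51.9 − 49.0| / 7.4 = 0.3919
Noncentrality parameter: δ = d·√n = 0.3919 × √17 = 1.6158
Critical value for a two-sided test at α = 0.02: z_{α/2} = 2.326.
Power = Φ(δ − 2.326) + Φ(−δ − 2.326) = Φ(-0.711) + Φ(-3.942) = 0.2387 + 0.0000 = 0.2387.

Power ≈ 0.239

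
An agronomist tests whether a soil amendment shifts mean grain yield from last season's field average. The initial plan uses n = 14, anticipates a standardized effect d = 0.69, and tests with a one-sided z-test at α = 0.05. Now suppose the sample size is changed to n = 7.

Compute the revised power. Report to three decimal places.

With n = 7: δ = d·√n = 0.69 × √7 = 1.8256. Critical value z_{0.05} = 1.645.
Revised power = Φ(δ − 1.645) = Φ(0.181) = 0.5717.

Power ≈ 0.572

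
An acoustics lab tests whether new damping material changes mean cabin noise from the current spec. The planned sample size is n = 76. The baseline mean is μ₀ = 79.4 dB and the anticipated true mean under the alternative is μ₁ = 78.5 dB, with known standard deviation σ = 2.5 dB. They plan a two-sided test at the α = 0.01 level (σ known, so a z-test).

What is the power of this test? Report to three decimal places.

Power ≈ 0.713

Standardized effect: d = |μ₁ − μ₀| / σ = |78.5 − 79.4| / 2.5 = 0.3600
Noncentrality parameter: δ = d·√n = 0.3600 × √76 = 3.1384
Two-sided α = 0.01 → critical value z_{0.005} = 2.576.
Power = Φ(δ − 2.576) + Φ(−δ − 2.576) = Φ(0.563) + Φ(-5.714) = 0.7131 + 0.0000 = 0.7131.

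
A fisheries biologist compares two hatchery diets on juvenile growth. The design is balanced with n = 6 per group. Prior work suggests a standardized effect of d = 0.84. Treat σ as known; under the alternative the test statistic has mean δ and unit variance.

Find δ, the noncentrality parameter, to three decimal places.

δ ≈ 1.455

The noncentrality parameter scales effect size by the design's sample-size factor: δ = d·√(n/2) = 0.84 × √(6/2) = 1.4549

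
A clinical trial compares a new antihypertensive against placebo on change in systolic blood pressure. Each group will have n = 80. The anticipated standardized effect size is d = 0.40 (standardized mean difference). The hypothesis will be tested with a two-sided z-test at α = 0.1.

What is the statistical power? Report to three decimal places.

Power ≈ 0.812

Noncentrality parameter: δ = d·√(n/2) = 0.40 × √(80/2) = 2.5298
Two-sided α = 0.1 → critical value z_{0.05} = 1.645.
Power = Φ(δ − 1.645) + Φ(−δ − 1.645) = Φ(0.885) + Φ(-4.175) = 0.8119 + 0.0000 = 0.8119.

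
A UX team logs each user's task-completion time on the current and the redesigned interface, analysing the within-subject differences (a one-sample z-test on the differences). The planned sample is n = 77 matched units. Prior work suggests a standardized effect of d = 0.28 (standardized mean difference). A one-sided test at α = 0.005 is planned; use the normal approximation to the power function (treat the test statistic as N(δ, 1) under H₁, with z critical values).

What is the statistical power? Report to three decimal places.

Power ≈ 0.453

Noncentrality parameter: λ = d·√n = 0.28 × √77 = 2.4570
Critical value for a one-sided test at α = 0.005: z_α = 2.576.
Power = P(Z > 2.576 − λ) = Φ(-0.119) = 0.4527.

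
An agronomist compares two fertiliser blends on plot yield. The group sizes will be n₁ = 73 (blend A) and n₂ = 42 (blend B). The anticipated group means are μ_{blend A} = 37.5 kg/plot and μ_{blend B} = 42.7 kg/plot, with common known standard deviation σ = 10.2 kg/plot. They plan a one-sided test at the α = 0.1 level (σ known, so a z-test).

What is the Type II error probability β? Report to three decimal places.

β ≈ 0.088

Standardized effect: d = |μ_{blend A} − μ_{blend B}| / σ = |37.5 − 42.7| / 10.2 = 0.5098
Noncentrality parameter: δ = d / √(1/n₁ + 1/n₂) = 0.5098 / √(1/73 + 1/42) = 2.6323
One-sided α = 0.1 → critical value z_{0.1} = 1.282.
Power = Φ(δ − 1.282) = Φ(1.351) = 0.9116.
Type II error: β = 1 − power = 1 − 0.9116 = 0.0884.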